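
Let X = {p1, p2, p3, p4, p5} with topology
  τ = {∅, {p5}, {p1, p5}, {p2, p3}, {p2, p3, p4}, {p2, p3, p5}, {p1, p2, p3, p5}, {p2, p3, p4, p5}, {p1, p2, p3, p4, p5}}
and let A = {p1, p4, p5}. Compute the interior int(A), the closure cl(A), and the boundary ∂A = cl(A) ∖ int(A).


int(A) = {p1, p5}, cl(A) = {p1, p4, p5}, ∂A = {p4}.

Closed sets in (X, τ) are complements of opens:
  closed(X, τ) = {∅, {p1}, {p4}, {p1, p4}, {p1, p5}, {p1, p4, p5}, {p2, p3, p4}, {p1, p2, p3, p4}, {p1, p2, p3, p4, p5}}.
int(A) = ⋃ {U ∈ τ : U ⊆ A}. Opens contained in A: ∅, {p5}, {p1, p5}.
Taking the union of these: int(A) = {p1, p5}.
cl(A) = ⋂ {C closed : A ⊆ C}. Closed sets containing A: {p1, p4, p5}, {p1, p2, p3, p4, p5}.
Intersecting these: cl(A) = {p1, p4, p5}.
∂A = cl(A) ∖ int(A) = {p1, p4, p5} ∖ {p1, p5} = {p4}.


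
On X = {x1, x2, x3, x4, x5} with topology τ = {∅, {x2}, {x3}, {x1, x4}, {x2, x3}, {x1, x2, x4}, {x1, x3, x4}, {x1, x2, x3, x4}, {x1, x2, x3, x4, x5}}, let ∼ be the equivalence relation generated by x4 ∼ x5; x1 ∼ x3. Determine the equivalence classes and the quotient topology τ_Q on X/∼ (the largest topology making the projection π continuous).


X/∼ = {[x1=x3], [x2], [x4=x5]}; |τ_Q| = 3.

Equivalence classes: [x1=x3], [x2], [x4=x5].
Quotient map π: X → X/∼ sends x1 ↦ [x1=x3], x2 ↦ [x2], x3 ↦ [x1=x3], x4 ↦ [x4=x5], x5 ↦ [x4=x5].
For each subset V ⊆ X/∼, compute π^{-1}(V) ⊆ X and check whether π^{-1}(V) ∈ τ. V is open in τ_Q iff π^{-1}(V) ∈ τ.
  V = {}: π^{-1}(V) = ∅ ∈ τ ✓.
  V = {[x1=x3]}: π^{-1}(V) = {x1, x3} ∉ τ ✗.
  V = {[x2]}: π^{-1}(V) = {x2} ∈ τ ✓.
  V = {[x1=x3], [x2]}: π^{-1}(V) = {x1, x2, x3} ∉ τ ✗.
  V = {[x4=x5]}: π^{-1}(V) = {x4, x5} ∉ τ ✗.
  V = {[x1=x3], [x4=x5]}: π^{-1}(V) = {x1, x3, x4, x5} ∉ τ ✗.
  V = {[x2], [x4=x5]}: π^{-1}(V) = {x2, x4, x5} ∉ τ ✗.
  V = {[x1=x3], [x2], [x4=x5]}: π^{-1}(V) = {x1, x2, x3, x4, x5} ∈ τ ✓.
Open sets in the quotient: τ_Q = {{}, {[x2]}, {[x1=x3], [x2], [x4=x5]}} (3 elements).


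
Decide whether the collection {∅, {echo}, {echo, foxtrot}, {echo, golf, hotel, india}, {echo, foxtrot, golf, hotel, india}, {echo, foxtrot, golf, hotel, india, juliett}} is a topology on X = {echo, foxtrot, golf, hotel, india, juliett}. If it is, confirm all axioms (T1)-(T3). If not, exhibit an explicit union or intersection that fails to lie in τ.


τ IS a topology on X.

Axiom (T1): ∅ ∈ τ? Yes; X ∈ τ? Yes.
Axiom (T2/T3): check pairwise unions and intersections of members of τ.
All pairwise intersections and unions checked — each lies in τ. Therefore τ satisfies (T1), (T2), (T3): it IS a topology on X.


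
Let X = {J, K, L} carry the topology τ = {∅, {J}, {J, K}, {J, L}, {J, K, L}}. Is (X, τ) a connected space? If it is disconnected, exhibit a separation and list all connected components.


(X, τ) is connected.

Find clopen sets (U ∈ τ with X ∖ U ∈ τ):
  U = ∅, X ∖ U = {J, K, L} — both open, so U is clopen.
  U = {J, K, L}, X ∖ U = ∅ — both open, so U is clopen.
Only trivial clopens (∅ and X) exist, so (X, τ) is connected.
Compute connected components by grouping points that agree on all clopens:
  component: {J, K, L}


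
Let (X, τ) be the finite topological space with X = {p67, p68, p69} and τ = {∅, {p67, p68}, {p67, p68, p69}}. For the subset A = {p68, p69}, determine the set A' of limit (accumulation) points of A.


A' = {p67, p69}

For each x ∈ X, list the open sets U ∈ τ with x ∈ U, then check whether U ∩ (A ∖ {x}) ≠ ∅ for every such U.
  x = p67: opens ∋ x are {p67, p68}, {p67, p68, p69}; each meets A ∖ {p67}, so x IS a limit point.
  x = p68: open {p67, p68} ∋ x has {p67, p68} ∩ (A ∖ {p68}) = ∅, so x is NOT a limit point.
  x = p69: opens ∋ x are {p67, p68, p69}; each meets A ∖ {p69}, so x IS a limit point.
Collecting: A' = {p67, p69}.


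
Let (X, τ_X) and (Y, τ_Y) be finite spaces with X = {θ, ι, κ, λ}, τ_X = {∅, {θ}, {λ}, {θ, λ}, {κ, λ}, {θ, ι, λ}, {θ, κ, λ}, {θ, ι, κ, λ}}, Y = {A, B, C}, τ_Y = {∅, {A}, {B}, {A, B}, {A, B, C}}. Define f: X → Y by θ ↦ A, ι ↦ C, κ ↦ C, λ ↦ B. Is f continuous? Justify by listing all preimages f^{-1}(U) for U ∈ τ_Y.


f IS continuous.

Compute f^{-1}(U) for each U ∈ τ_Y:
  U = ∅: f^{-1}(U) = ∅ ∈ τ_X ✓.
  U = {A}: f^{-1}(U) = {θ} ∈ τ_X ✓.
  U = {B}: f^{-1}(U) = {λ} ∈ τ_X ✓.
  U = {A, B}: f^{-1}(U) = {θ, λ} ∈ τ_X ✓.
  U = {A, B, C}: f^{-1}(U) = {θ, ι, κ, λ} ∈ τ_X ✓.
Every preimage lies in τ_X, so f IS continuous.


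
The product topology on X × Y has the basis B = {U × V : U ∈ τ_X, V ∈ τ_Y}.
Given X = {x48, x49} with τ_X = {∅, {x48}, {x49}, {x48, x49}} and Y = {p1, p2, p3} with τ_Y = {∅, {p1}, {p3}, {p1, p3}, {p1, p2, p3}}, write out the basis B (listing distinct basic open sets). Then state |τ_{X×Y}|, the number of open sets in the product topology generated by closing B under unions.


Basis B = {∅ × ∅, {x48} × {p1}, {x48} × {p3}, {x49} × {p1}, {x49} × {p3}, {x48} × {p1, p3}, {x48, x49} × {p1}, {x48, x49} × {p3}, {x49} × {p1, p3}, {x48} × {p1, p2, p3}, {x49} × {p1, p2, p3}, {x48, x49} × {p1, p3}, {x48, x49} × {p1, p2, p3}}; |τ_{X×Y}| = 25.

Enumerate products U × V with U ∈ τ_X, V ∈ τ_Y (deduplicated):
  ∅ × ∅ = {} (∅)
  {x48} × {p1} = {(x48,p1)}
  {x48} × {p3} = {(x48,p3)}
  {x49} × {p1} = {(x49,p1)}
  {x49} × {p3} = {(x49,p3)}
  {x48} × {p1, p3} = {(x48,p1), (x48,p3)}
  {x48, x49} × {p1} = {(x48,p1), (x49,p1)}
  {x48, x49} × {p3} = {(x48,p3), (x49,p3)}
  {x49} × {p1, p3} = {(x49,p1), (x49,p3)}
  {x48} × {p1, p2, p3} = {(x48,p1), (x48,p2), (x48,p3)}
  {x49} × {p1, p2, p3} = {(x49,p1), (x49,p2), (x49,p3)}
  {x48, x49} × {p1, p3} = {(x48,p1), (x48,p3), (x49,p1), (x49,p3)}
  {x48, x49} × {p1, p2, p3} = {(x48,p1), (x48,p2), (x48,p3), (x49,p1), (x49,p2), (x49,p3)}
These 13 distinct sets form the basis B.
Close under arbitrary unions to get τ_{X×Y}; counting gives |τ_{X×Y}| = 25.


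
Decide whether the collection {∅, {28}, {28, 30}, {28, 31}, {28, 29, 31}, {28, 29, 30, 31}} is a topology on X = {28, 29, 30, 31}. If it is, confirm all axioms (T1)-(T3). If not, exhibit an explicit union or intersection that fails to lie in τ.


τ is NOT a topology on X.

Axiom (T1): ∅ ∈ τ? Yes; X ∈ τ? Yes.
Axiom (T2/T3): check pairwise unions and intersections of members of τ.
Counterexample for (T2): {28, 30} ∪ {28, 31} = {28, 30, 31} ∉ τ. Therefore τ is NOT a topology.


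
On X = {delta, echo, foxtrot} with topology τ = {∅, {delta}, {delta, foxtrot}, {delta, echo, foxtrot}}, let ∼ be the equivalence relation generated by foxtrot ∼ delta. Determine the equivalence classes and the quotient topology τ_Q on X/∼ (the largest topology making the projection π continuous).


X/∼ = {[delta=foxtrot], [echo]}; |τ_Q| = 3.

Equivalence classes: [delta=foxtrot], [echo].
Quotient map π: X → X/∼ sends delta ↦ [delta=foxtrot], echo ↦ [echo], foxtrot ↦ [delta=foxtrot].
For each subset V ⊆ X/∼, compute π^{-1}(V) ⊆ X and check whether π^{-1}(V) ∈ τ. V is open in τ_Q iff π^{-1}(V) ∈ τ.
  V = {}: π^{-1}(V) = ∅ ∈ τ ✓.
  V = {[delta=foxtrot]}: π^{-1}(V) = {delta, foxtrot} ∈ τ ✓.
  V = {[echo]}: π^{-1}(V) = {echo} ∉ τ ✗.
  V = {[delta=foxtrot], [echo]}: π^{-1}(V) = {delta, echo, foxtrot} ∈ τ ✓.
Open sets in the quotient: τ_Q = {{}, {[delta=foxtrot]}, {[delta=foxtrot], [echo]}} (3 elements).


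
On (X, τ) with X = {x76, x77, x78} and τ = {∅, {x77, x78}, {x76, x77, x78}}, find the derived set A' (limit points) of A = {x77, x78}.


A' = {x76, x77, x78}

For each x ∈ X, list the open sets U ∈ τ with x ∈ U, then check whether U ∩ (A ∖ {x}) ≠ ∅ for every such U.
  x = x76: opens ∋ x are {x76, x77, x78}; each meets A ∖ {x76}, so x IS a limit point.
  x = x77: opens ∋ x are {x77, x78}, {x76, x77, x78}; each meets A ∖ {x77}, so x IS a limit point.
  x = x78: opens ∋ x are {x77, x78}, {x76, x77, x78}; each meets A ∖ {x78}, so x IS a limit point.
Collecting: A' = {x76, x77, x78}.


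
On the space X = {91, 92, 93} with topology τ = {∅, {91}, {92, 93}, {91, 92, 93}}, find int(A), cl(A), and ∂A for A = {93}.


int(A) = ∅, cl(A) = {92, 93}, ∂A = {92, 93}.

Closed sets in (X, τ) are complements of opens:
  closed(X, τ) = {∅, {91}, {92, 93}, {91, 92, 93}}.
int(A) = ⋃ {U ∈ τ : U ⊆ A}. Opens contained in A: ∅.
Taking the union of these: int(A) = ∅.
cl(A) = ⋂ {C closed : A ⊆ C}. Closed sets containing A: {92, 93}, {91, 92, 93}.
Intersecting these: cl(A) = {92, 93}.
∂A = cl(A) ∖ int(A) = {92, 93} ∖ ∅ = {92, 93}.


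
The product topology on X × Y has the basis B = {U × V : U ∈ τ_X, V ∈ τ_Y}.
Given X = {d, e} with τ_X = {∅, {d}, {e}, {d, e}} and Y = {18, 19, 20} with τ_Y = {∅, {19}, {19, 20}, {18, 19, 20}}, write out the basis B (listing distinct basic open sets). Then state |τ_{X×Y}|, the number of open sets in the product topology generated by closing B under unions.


Basis B = {∅ × ∅, {d} × {19}, {e} × {19}, {d} × {19, 20}, {d, e} × {19}, {e} × {19, 20}, {d} × {18, 19, 20}, {e} × {18, 19, 20}, {d, e} × {19, 20}, {d, e} × {18, 19, 20}}; |τ_{X×Y}| = 16.

Enumerate products U × V with U ∈ τ_X, V ∈ τ_Y (deduplicated):
  ∅ × ∅ = {} (∅)
  {d} × {19} = {(d,19)}
  {e} × {19} = {(e,19)}
  {d} × {19, 20} = {(d,19), (d,20)}
  {d, e} × {19} = {(d,19), (e,19)}
  {e} × {19, 20} = {(e,19), (e,20)}
  {d} × {18, 19, 20} = {(d,18), (d,19), (d,20)}
  {e} × {18, 19, 20} = {(e,18), (e,19), (e,20)}
  {d, e} × {19, 20} = {(d,19), (d,20), (e,19), (e,20)}
  {d, e} × {18, 19, 20} = {(d,18), (d,19), (d,20), (e,18), (e,19), (e,20)}
These 10 distinct sets form the basis B.
Close under arbitrary unions to get τ_{X×Y}; counting gives |τ_{X×Y}| = 16.


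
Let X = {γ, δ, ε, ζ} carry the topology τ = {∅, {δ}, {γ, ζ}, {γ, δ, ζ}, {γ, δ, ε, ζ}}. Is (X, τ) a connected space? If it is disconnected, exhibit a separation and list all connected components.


(X, τ) is connected.

Find clopen sets (U ∈ τ with X ∖ U ∈ τ):
  U = ∅, X ∖ U = {γ, δ, ε, ζ} — both open, so U is clopen.
  U = {γ, δ, ε, ζ}, X ∖ U = ∅ — both open, so U is clopen.
Only trivial clopens (∅ and X) exist, so (X, τ) is connected.
Compute connected components by grouping points that agree on all clopens:
  component: {γ, δ, ε, ζ}


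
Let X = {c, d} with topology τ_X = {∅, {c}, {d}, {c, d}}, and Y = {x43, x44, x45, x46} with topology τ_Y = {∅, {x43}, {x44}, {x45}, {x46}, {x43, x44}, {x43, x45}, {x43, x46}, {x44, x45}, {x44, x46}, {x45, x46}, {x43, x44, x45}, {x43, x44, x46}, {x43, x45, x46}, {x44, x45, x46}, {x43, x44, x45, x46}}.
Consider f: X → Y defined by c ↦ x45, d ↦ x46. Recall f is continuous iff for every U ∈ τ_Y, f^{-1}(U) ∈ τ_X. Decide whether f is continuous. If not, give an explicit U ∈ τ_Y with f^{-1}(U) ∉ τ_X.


f IS continuous.

Compute f^{-1}(U) for each U ∈ τ_Y:
  U = ∅: f^{-1}(U) = ∅ ∈ τ_X ✓.
  U = {x43}: f^{-1}(U) = ∅ ∈ τ_X ✓.
  U = {x44}: f^{-1}(U) = ∅ ∈ τ_X ✓.
  U = {x45}: f^{-1}(U) = {c} ∈ τ_X ✓.
  U = {x46}: f^{-1}(U) = {d} ∈ τ_X ✓.
  U = {x43, x44}: f^{-1}(U) = ∅ ∈ τ_X ✓.
  U = {x43, x45}: f^{-1}(U) = {c} ∈ τ_X ✓.
  U = {x43, x46}: f^{-1}(U) = {d} ∈ τ_X ✓.
  U = {x44, x45}: f^{-1}(U) = {c} ∈ τ_X ✓.
  U = {x44, x46}: f^{-1}(U) = {d} ∈ τ_X ✓.
  U = {x45, x46}: f^{-1}(U) = {c, d} ∈ τ_X ✓.
  U = {x43, x44, x45}: f^{-1}(U) = {c} ∈ τ_X ✓.
  U = {x43, x44, x46}: f^{-1}(U) = {d} ∈ τ_X ✓.
  U = {x43, x45, x46}: f^{-1}(U) = {c, d} ∈ τ_X ✓.
  U = {x44, x45, x46}: f^{-1}(U) = {c, d} ∈ τ_X ✓.
  U = {x43, x44, x45, x46}: f^{-1}(U) = {c, d} ∈ τ_X ✓.
Every preimage lies in τ_X, so f IS continuous.


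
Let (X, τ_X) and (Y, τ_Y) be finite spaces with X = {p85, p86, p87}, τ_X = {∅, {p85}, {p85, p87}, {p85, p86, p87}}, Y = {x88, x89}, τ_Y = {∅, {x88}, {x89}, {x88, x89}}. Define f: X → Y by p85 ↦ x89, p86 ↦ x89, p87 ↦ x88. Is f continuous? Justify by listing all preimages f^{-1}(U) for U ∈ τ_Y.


f is NOT continuous.

Compute f^{-1}(U) for each U ∈ τ_Y:
  U = ∅: f^{-1}(U) = ∅ ∈ τ_X ✓.
  U = {x88}: f^{-1}(U) = {p87} ∉ τ_X ✗.
  U = {x89}: f^{-1}(U) = {p85, p86} ∉ τ_X ✗.
  U = {x88, x89}: f^{-1}(U) = {p85, p86, p87} ∈ τ_X ✓.
Found U = {x88} with f^{-1}(U) = {p87} not in τ_X. Therefore f is NOT continuous.


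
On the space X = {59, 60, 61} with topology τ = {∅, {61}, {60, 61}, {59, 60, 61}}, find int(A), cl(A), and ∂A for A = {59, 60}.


int(A) = ∅, cl(A) = {59, 60}, ∂A = {59, 60}.

Closed sets in (X, τ) are complements of opens:
  closed(X, τ) = {∅, {59}, {59, 60}, {59, 60, 61}}.
int(A) = ⋃ {U ∈ τ : U ⊆ A}. Opens contained in A: ∅.
Taking the union of these: int(A) = ∅.
cl(A) = ⋂ {C closed : A ⊆ C}. Closed sets containing A: {59, 60}, {59, 60, 61}.
Intersecting these: cl(A) = {59, 60}.
∂A = cl(A) ∖ int(A) = {59, 60} ∖ ∅ = {59, 60}.


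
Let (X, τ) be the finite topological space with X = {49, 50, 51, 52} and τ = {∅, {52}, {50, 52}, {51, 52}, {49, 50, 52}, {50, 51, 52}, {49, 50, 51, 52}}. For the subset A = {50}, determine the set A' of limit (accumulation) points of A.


A' = {49}

For each x ∈ X, list the open sets U ∈ τ with x ∈ U, then check whether U ∩ (A ∖ {x}) ≠ ∅ for every such U.
  x = 49: opens ∋ x are {49, 50, 52}, {49, 50, 51, 52}; each meets A ∖ {49}, so x IS a limit point.
  x = 50: open {50, 52} ∋ x has {50, 52} ∩ (A ∖ {50}) = ∅, so x is NOT a limit point.
  x = 51: open {51, 52} ∋ x has {51, 52} ∩ (A ∖ {51}) = ∅, so x is NOT a limit point.
  x = 52: open {52} ∋ x has {52} ∩ (A ∖ {52}) = ∅, so x is NOT a limit point.
Collecting: A' = {49}.


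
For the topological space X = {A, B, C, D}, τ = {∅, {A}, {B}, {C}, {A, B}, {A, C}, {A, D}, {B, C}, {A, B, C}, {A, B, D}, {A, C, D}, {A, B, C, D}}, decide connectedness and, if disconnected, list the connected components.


(X, τ) is disconnected; components = [{B}, {C}, {A, D}].

Find clopen sets (U ∈ τ with X ∖ U ∈ τ):
  U = ∅, X ∖ U = {A, B, C, D} — both open, so U is clopen.
  U = {B}, X ∖ U = {A, C, D} — both open, so U is clopen.
  U = {C}, X ∖ U = {A, B, D} — both open, so U is clopen.
  U = {A, D}, X ∖ U = {B, C} — both open, so U is clopen.
  U = {B, C}, X ∖ U = {A, D} — both open, so U is clopen.
  U = {A, B, D}, X ∖ U = {C} — both open, so U is clopen.
  U = {A, C, D}, X ∖ U = {B} — both open, so U is clopen.
  U = {A, B, C, D}, X ∖ U = ∅ — both open, so U is clopen.
Nontrivial clopen(s) exist: e.g. {C}. So (X, τ) is disconnected.
Compute connected components by grouping points that agree on all clopens:
  component: {B}
  component: {C}
  component: {A, D}


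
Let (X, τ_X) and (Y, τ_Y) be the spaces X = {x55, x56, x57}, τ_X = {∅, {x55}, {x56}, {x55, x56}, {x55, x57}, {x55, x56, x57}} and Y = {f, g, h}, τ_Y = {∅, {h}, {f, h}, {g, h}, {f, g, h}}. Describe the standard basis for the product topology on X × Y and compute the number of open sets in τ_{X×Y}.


Basis B = {∅ × ∅, {x55} × {h}, {x56} × {h}, {x55} × {f, h}, {x55} × {g, h}, {x55, x56} × {h}, {x55, x57} × {h}, {x56} × {f, h}, {x56} × {g, h}, {x55} × {f, g, h}, {x55, x56, x57} × {h}, {x56} × {f, g, h}, {x55, x56} × {f, h}, {x55, x57} × {f, h}, {x55, x56} × {g, h}, {x55, x57} × {g, h}, {x55, x56} × {f, g, h}, {x55, x57} × {f, g, h}, {x55, x56, x57} × {f, h}, {x55, x56, x57} × {g, h}, {x55, x56, x57} × {f, g, h}}; |τ_{X×Y}| = 70.

Enumerate products U × V with U ∈ τ_X, V ∈ τ_Y (deduplicated):
  ∅ × ∅ = {} (∅)
  {x55} × {h} = {(x55,h)}
  {x56} × {h} = {(x56,h)}
  {x55} × {f, h} = {(x55,f), (x55,h)}
  {x55} × {g, h} = {(x55,g), (x55,h)}
  {x55, x56} × {h} = {(x55,h), (x56,h)}
  {x55, x57} × {h} = {(x55,h), (x57,h)}
  {x56} × {f, h} = {(x56,f), (x56,h)}
  {x56} × {g, h} = {(x56,g), (x56,h)}
  {x55} × {f, g, h} = {(x55,f), (x55,g), (x55,h)}
  {x55, x56, x57} × {h} = {(x55,h), (x56,h), (x57,h)}
  {x56} × {f, g, h} = {(x56,f), (x56,g), (x56,h)}
  {x55, x56} × {f, h} = {(x55,f), (x55,h), (x56,f), (x56,h)}
  {x55, x57} × {f, h} = {(x55,f), (x55,h), (x57,f), (x57,h)}
  {x55, x56} × {g, h} = {(x55,g), (x55,h), (x56,g), (x56,h)}
  {x55, x57} × {g, h} = {(x55,g), (x55,h), (x57,g), (x57,h)}
  {x55, x56} × {f, g, h} = {(x55,f), (x55,g), (x55,h), (x56,f), (x56,g), (x56,h)}
  {x55, x57} × {f, g, h} = {(x55,f), (x55,g), (x55,h), (x57,f), (x57,g), (x57,h)}
  {x55, x56, x57} × {f, h} = {(x55,f), (x55,h), (x56,f), (x56,h), (x57,f), (x57,h)}
  {x55, x56, x57} × {g, h} = {(x55,g), (x55,h), (x56,g), (x56,h), (x57,g), (x57,h)}
  {x55, x56, x57} × {f, g, h} = {(x55,f), (x55,g), (x55,h), (x56,f), (x56,g), (x56,h), (x57,f), (x57,g), (x57,h)}
These 21 distinct sets form the basis B.
Close under arbitrary unions to get τ_{X×Y}; counting gives |τ_{X×Y}| = 70.


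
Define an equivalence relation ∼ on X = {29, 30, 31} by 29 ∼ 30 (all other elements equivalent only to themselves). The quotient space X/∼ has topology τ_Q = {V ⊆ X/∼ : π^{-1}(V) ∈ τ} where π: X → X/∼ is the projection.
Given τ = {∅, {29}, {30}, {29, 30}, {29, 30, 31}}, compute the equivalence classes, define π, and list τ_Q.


X/∼ = {[29=30], [31]}; |τ_Q| = 3.

Equivalence classes: [29=30], [31].
Quotient map π: X → X/∼ sends 29 ↦ [29=30], 30 ↦ [29=30], 31 ↦ [31].
For each subset V ⊆ X/∼, compute π^{-1}(V) ⊆ X and check whether π^{-1}(V) ∈ τ. V is open in τ_Q iff π^{-1}(V) ∈ τ.
  V = {}: π^{-1}(V) = ∅ ∈ τ ✓.
  V = {[29=30]}: π^{-1}(V) = {29, 30} ∈ τ ✓.
  V = {[31]}: π^{-1}(V) = {31} ∉ τ ✗.
  V = {[29=30], [31]}: π^{-1}(V) = {29, 30, 31} ∈ τ ✓.
Open sets in the quotient: τ_Q = {{}, {[29=30]}, {[29=30], [31]}} (3 elements).


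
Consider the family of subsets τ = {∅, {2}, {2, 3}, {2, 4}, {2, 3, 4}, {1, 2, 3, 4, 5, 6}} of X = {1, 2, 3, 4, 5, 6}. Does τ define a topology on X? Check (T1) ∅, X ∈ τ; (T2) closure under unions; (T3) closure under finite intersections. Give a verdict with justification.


τ IS a topology on X.

Axiom (T1): ∅ ∈ τ? Yes; X ∈ τ? Yes.
Axiom (T2/T3): check pairwise unions and intersections of members of τ.
All pairwise intersections and unions checked — each lies in τ. Therefore τ satisfies (T1), (T2), (T3): it IS a topology on X.


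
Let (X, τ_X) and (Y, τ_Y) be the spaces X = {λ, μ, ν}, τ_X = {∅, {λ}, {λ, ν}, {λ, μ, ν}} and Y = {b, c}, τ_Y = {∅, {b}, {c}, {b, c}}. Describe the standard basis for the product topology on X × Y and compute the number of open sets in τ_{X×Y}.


Basis B = {∅ × ∅, {λ} × {b}, {λ} × {c}, {λ} × {b, c}, {λ, ν} × {b}, {λ, ν} × {c}, {λ, μ, ν} × {b}, {λ, μ, ν} × {c}, {λ, ν} × {b, c}, {λ, μ, ν} × {b, c}}; |τ_{X×Y}| = 16.

Enumerate products U × V with U ∈ τ_X, V ∈ τ_Y (deduplicated):
  ∅ × ∅ = {} (∅)
  {λ} × {b} = {(λ,b)}
  {λ} × {c} = {(λ,c)}
  {λ} × {b, c} = {(λ,b), (λ,c)}
  {λ, ν} × {b} = {(λ,b), (ν,b)}
  {λ, ν} × {c} = {(λ,c), (ν,c)}
  {λ, μ, ν} × {b} = {(λ,b), (μ,b), (ν,b)}
  {λ, μ, ν} × {c} = {(λ,c), (μ,c), (ν,c)}
  {λ, ν} × {b, c} = {(λ,b), (λ,c), (ν,b), (ν,c)}
  {λ, μ, ν} × {b, c} = {(λ,b), (λ,c), (μ,b), (μ,c), (ν,b), (ν,c)}
These 10 distinct sets form the basis B.
Close under arbitrary unions to get τ_{X×Y}; counting gives |τ_{X×Y}| = 16.


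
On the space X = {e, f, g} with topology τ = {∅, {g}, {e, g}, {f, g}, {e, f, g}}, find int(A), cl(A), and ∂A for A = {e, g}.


int(A) = {e, g}, cl(A) = {e, f, g}, ∂A = {f}.

Closed sets in (X, τ) are complements of opens:
  closed(X, τ) = {∅, {e}, {f}, {e, f}, {e, f, g}}.
int(A) = ⋃ {U ∈ τ : U ⊆ A}. Opens contained in A: ∅, {g}, {e, g}.
Taking the union of these: int(A) = {e, g}.
cl(A) = ⋂ {C closed : A ⊆ C}. Closed sets containing A: {e, f, g}.
Intersecting these: cl(A) = {e, f, g}.
∂A = cl(A) ∖ int(A) = {e, f, g} ∖ {e, g} = {f}.


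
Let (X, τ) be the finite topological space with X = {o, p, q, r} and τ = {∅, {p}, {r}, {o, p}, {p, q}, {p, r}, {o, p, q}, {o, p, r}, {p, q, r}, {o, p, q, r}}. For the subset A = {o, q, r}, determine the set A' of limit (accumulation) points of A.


A' = ∅

For each x ∈ X, list the open sets U ∈ τ with x ∈ U, then check whether U ∩ (A ∖ {x}) ≠ ∅ for every such U.
  x = o: open {o, p} ∋ x has {o, p} ∩ (A ∖ {o}) = ∅, so x is NOT a limit point.
  x = p: open {p} ∋ x has {p} ∩ (A ∖ {p}) = ∅, so x is NOT a limit point.
  x = q: open {p, q} ∋ x has {p, q} ∩ (A ∖ {q}) = ∅, so x is NOT a limit point.
  x = r: open {r} ∋ x has {r} ∩ (A ∖ {r}) = ∅, so x is NOT a limit point.
Collecting: A' = ∅.


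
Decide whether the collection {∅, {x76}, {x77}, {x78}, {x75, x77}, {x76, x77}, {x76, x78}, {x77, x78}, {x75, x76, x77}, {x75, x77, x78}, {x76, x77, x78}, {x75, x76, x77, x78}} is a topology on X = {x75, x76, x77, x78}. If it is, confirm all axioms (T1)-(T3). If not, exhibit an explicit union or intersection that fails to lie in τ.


τ IS a topology on X.

Axiom (T1): ∅ ∈ τ? Yes; X ∈ τ? Yes.
Axiom (T2/T3): check pairwise unions and intersections of members of τ.
All pairwise intersections and unions checked — each lies in τ. Therefore τ satisfies (T1), (T2), (T3): it IS a topology on X.


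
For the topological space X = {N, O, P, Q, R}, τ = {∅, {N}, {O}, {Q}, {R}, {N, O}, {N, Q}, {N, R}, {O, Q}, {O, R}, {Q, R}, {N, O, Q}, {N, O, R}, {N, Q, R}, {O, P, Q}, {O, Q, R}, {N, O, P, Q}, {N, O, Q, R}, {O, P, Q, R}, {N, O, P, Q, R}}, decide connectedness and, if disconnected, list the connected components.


(X, τ) is disconnected; components = [{N}, {R}, {O, P, Q}].

Find clopen sets (U ∈ τ with X ∖ U ∈ τ):
  U = ∅, X ∖ U = {N, O, P, Q, R} — both open, so U is clopen.
  U = {N}, X ∖ U = {O, P, Q, R} — both open, so U is clopen.
  U = {R}, X ∖ U = {N, O, P, Q} — both open, so U is clopen.
  U = {N, R}, X ∖ U = {O, P, Q} — both open, so U is clopen.
  U = {O, P, Q}, X ∖ U = {N, R} — both open, so U is clopen.
  U = {N, O, P, Q}, X ∖ U = {R} — both open, so U is clopen.
  U = {O, P, Q, R}, X ∖ U = {N} — both open, so U is clopen.
  U = {N, O, P, Q, R}, X ∖ U = ∅ — both open, so U is clopen.
Nontrivial clopen(s) exist: e.g. {O, P, Q}. So (X, τ) is disconnected.
Compute connected components by grouping points that agree on all clopens:
  component: {N}
  component: {R}
  component: {O, P, Q}


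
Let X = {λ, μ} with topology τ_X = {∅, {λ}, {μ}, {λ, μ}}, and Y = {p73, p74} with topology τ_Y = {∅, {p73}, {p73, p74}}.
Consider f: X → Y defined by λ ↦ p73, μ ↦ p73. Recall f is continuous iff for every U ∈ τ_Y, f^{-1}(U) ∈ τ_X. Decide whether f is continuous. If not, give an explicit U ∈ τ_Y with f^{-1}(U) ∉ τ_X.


f IS continuous.

Compute f^{-1}(U) for each U ∈ τ_Y:
  U = ∅: f^{-1}(U) = ∅ ∈ τ_X ✓.
  U = {p73}: f^{-1}(U) = {λ, μ} ∈ τ_X ✓.
  U = {p73, p74}: f^{-1}(U) = {λ, μ} ∈ τ_X ✓.
Every preimage lies in τ_X, so f IS continuous.


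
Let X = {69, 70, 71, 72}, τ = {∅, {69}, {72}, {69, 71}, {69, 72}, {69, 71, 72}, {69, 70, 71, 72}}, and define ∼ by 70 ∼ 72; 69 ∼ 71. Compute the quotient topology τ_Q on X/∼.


X/∼ = {[69=71], [70=72]}; |τ_Q| = 3.

Equivalence classes: [69=71], [70=72].
Quotient map π: X → X/∼ sends 69 ↦ [69=71], 70 ↦ [70=72], 71 ↦ [69=71], 72 ↦ [70=72].
For each subset V ⊆ X/∼, compute π^{-1}(V) ⊆ X and check whether π^{-1}(V) ∈ τ. V is open in τ_Q iff π^{-1}(V) ∈ τ.
  V = {}: π^{-1}(V) = ∅ ∈ τ ✓.
  V = {[69=71]}: π^{-1}(V) = {69, 71} ∈ τ ✓.
  V = {[70=72]}: π^{-1}(V) = {70, 72} ∉ τ ✗.
  V = {[69=71], [70=72]}: π^{-1}(V) = {69, 70, 71, 72} ∈ τ ✓.
Open sets in the quotient: τ_Q = {{}, {[69=71]}, {[69=71], [70=72]}} (3 elements).


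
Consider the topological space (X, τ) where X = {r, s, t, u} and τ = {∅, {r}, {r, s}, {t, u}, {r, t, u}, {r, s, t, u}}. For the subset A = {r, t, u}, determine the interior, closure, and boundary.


int(A) = {r, t, u}, cl(A) = {r, s, t, u}, ∂A = {s}.

Closed sets in (X, τ) are complements of opens:
  closed(X, τ) = {∅, {s}, {r, s}, {t, u}, {s, t, u}, {r, s, t, u}}.
int(A) = ⋃ {U ∈ τ : U ⊆ A}. Opens contained in A: ∅, {r}, {t, u}, {r, t, u}.
Taking the union of these: int(A) = {r, t, u}.
cl(A) = ⋂ {C closed : A ⊆ C}. Closed sets containing A: {r, s, t, u}.
Intersecting these: cl(A) = {r, s, t, u}.
∂A = cl(A) ∖ int(A) = {r, s, t, u} ∖ {r, t, u} = {s}.


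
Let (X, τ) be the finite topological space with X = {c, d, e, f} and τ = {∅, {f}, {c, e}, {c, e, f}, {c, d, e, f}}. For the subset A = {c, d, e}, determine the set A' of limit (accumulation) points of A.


A' = {c, d, e}

For each x ∈ X, list the open sets U ∈ τ with x ∈ U, then check whether U ∩ (A ∖ {x}) ≠ ∅ for every such U.
  x = c: opens ∋ x are {c, e}, {c, e, f}, {c, d, e, f}; each meets A ∖ {c}, so x IS a limit point.
  x = d: opens ∋ x are {c, d, e, f}; each meets A ∖ {d}, so x IS a limit point.
  x = e: opens ∋ x are {c, e}, {c, e, f}, {c, d, e, f}; each meets A ∖ {e}, so x IS a limit point.
  x = f: open {f} ∋ x has {f} ∩ (A ∖ {f}) = ∅, so x is NOT a limit point.
Collecting: A' = {c, d, e}.


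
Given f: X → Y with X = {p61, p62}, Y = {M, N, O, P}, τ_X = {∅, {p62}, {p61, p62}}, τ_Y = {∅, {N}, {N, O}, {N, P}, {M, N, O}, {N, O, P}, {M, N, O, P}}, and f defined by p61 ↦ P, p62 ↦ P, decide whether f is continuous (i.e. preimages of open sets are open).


f IS continuous.

Compute f^{-1}(U) for each U ∈ τ_Y:
  U = ∅: f^{-1}(U) = ∅ ∈ τ_X ✓.
  U = {N}: f^{-1}(U) = ∅ ∈ τ_X ✓.
  U = {N, O}: f^{-1}(U) = ∅ ∈ τ_X ✓.
  U = {N, P}: f^{-1}(U) = {p61, p62} ∈ τ_X ✓.
  U = {M, N, O}: f^{-1}(U) = ∅ ∈ τ_X ✓.
  U = {N, O, P}: f^{-1}(U) = {p61, p62} ∈ τ_X ✓.
  U = {M, N, O, P}: f^{-1}(U) = {p61, p62} ∈ τ_X ✓.
Every preimage lies in τ_X, so f IS continuous.


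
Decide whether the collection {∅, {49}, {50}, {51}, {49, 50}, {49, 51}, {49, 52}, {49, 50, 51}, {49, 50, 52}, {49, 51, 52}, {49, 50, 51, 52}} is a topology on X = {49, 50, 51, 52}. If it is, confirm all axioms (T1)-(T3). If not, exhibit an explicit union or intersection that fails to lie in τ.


τ is NOT a topology on X.

Axiom (T1): ∅ ∈ τ? Yes; X ∈ τ? Yes.
Axiom (T2/T3): check pairwise unions and intersections of members of τ.
Counterexample for (T2): {50} ∪ {51} = {50, 51} ∉ τ. Therefore τ is NOT a topology.


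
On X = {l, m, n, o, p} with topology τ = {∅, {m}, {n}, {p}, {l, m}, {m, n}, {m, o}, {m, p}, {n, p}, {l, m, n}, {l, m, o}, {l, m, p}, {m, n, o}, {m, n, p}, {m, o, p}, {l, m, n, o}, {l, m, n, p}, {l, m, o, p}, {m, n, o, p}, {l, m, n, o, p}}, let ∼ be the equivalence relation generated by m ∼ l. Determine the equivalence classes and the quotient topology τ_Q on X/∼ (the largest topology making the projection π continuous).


X/∼ = {[l=m], [n], [o], [p]}; |τ_Q| = 12.

Equivalence classes: [l=m], [n], [o], [p].
Quotient map π: X → X/∼ sends l ↦ [l=m], m ↦ [l=m], n ↦ [n], o ↦ [o], p ↦ [p].
For each subset V ⊆ X/∼, compute π^{-1}(V) ⊆ X and check whether π^{-1}(V) ∈ τ. V is open in τ_Q iff π^{-1}(V) ∈ τ.
  V = {}: π^{-1}(V) = ∅ ∈ τ ✓.
  V = {[l=m]}: π^{-1}(V) = {l, m} ∈ τ ✓.
  V = {[n]}: π^{-1}(V) = {n} ∈ τ ✓.
  V = {[l=m], [n]}: π^{-1}(V) = {l, m, n} ∈ τ ✓.
  V = {[o]}: π^{-1}(V) = {o} ∉ τ ✗.
  V = {[l=m], [o]}: π^{-1}(V) = {l, m, o} ∈ τ ✓.
  V = {[n], [o]}: π^{-1}(V) = {n, o} ∉ τ ✗.
  V = {[l=m], [n], [o]}: π^{-1}(V) = {l, m, n, o} ∈ τ ✓.
  V = {[p]}: π^{-1}(V) = {p} ∈ τ ✓.
  V = {[l=m], [p]}: π^{-1}(V) = {l, m, p} ∈ τ ✓.
  V = {[n], [p]}: π^{-1}(V) = {n, p} ∈ τ ✓.
  V = {[l=m], [n], [p]}: π^{-1}(V) = {l, m, n, p} ∈ τ ✓.
  V = {[o], [p]}: π^{-1}(V) = {o, p} ∉ τ ✗.
  V = {[l=m], [o], [p]}: π^{-1}(V) = {l, m, o, p} ∈ τ ✓.
  V = {[n], [o], [p]}: π^{-1}(V) = {n, o, p} ∉ τ ✗.
  V = {[l=m], [n], [o], [p]}: π^{-1}(V) = {l, m, n, o, p} ∈ τ ✓.
Open sets in the quotient: τ_Q = {{}, {[l=m]}, {[n]}, {[l=m], [n]}, {[l=m], [o]}, {[l=m], [n], [o]}, {[p]}, {[l=m], [p]}, {[n], [p]}, {[l=m], [n], [p]}, {[l=m], [o], [p]}, {[l=m], [n], [o], [p]}} (12 elements).


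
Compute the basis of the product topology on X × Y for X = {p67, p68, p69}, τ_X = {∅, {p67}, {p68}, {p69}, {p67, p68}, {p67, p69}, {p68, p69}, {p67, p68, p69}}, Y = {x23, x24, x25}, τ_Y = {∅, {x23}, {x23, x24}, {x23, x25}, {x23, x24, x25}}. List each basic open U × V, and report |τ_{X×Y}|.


Basis B = {∅ × ∅, {p67} × {x23}, {p68} × {x23}, {p69} × {x23}, {p67} × {x23, x24}, {p67} × {x23, x25}, {p67, p68} × {x23}, {p67, p69} × {x23}, {p68} × {x23, x24}, {p68} × {x23, x25}, {p68, p69} × {x23}, {p69} × {x23, x24}, {p69} × {x23, x25}, {p67} × {x23, x24, x25}, {p67, p68, p69} × {x23}, {p68} × {x23, x24, x25}, {p69} × {x23, x24, x25}, {p67, p68} × {x23, x24}, {p67, p69} × {x23, x24}, {p67, p68} × {x23, x25}, {p67, p69} × {x23, x25}, {p68, p69} × {x23, x24}, {p68, p69} × {x23, x25}, {p67, p68} × {x23, x24, x25}, {p67, p69} × {x23, x24, x25}, {p67, p68, p69} × {x23, x24}, {p67, p68, p69} × {x23, x25}, {p68, p69} × {x23, x24, x25}, {p67, p68, p69} × {x23, x24, x25}}; |τ_{X×Y}| = 125.

Enumerate products U × V with U ∈ τ_X, V ∈ τ_Y (deduplicated):
  ∅ × ∅ = {} (∅)
  {p67} × {x23} = {(p67,x23)}
  {p68} × {x23} = {(p68,x23)}
  {p69} × {x23} = {(p69,x23)}
  {p67} × {x23, x24} = {(p67,x23), (p67,x24)}
  {p67} × {x23, x25} = {(p67,x23), (p67,x25)}
  {p67, p68} × {x23} = {(p67,x23), (p68,x23)}
  {p67, p69} × {x23} = {(p67,x23), (p69,x23)}
  {p68} × {x23, x24} = {(p68,x23), (p68,x24)}
  {p68} × {x23, x25} = {(p68,x23), (p68,x25)}
  {p68, p69} × {x23} = {(p68,x23), (p69,x23)}
  {p69} × {x23, x24} = {(p69,x23), (p69,x24)}
  {p69} × {x23, x25} = {(p69,x23), (p69,x25)}
  {p67} × {x23, x24, x25} = {(p67,x23), (p67,x24), (p67,x25)}
  {p67, p68, p69} × {x23} = {(p67,x23), (p68,x23), (p69,x23)}
  {p68} × {x23, x24, x25} = {(p68,x23), (p68,x24), (p68,x25)}
  {p69} × {x23, x24, x25} = {(p69,x23), (p69,x24), (p69,x25)}
  {p67, p68} × {x23, x24} = {(p67,x23), (p67,x24), (p68,x23), (p68,x24)}
  {p67, p69} × {x23, x24} = {(p67,x23), (p67,x24), (p69,x23), (p69,x24)}
  {p67, p68} × {x23, x25} = {(p67,x23), (p67,x25), (p68,x23), (p68,x25)}
  {p67, p69} × {x23, x25} = {(p67,x23), (p67,x25), (p69,x23), (p69,x25)}
  {p68, p69} × {x23, x24} = {(p68,x23), (p68,x24), (p69,x23), (p69,x24)}
  {p68, p69} × {x23, x25} = {(p68,x23), (p68,x25), (p69,x23), (p69,x25)}
  {p67, p68} × {x23, x24, x25} = {(p67,x23), (p67,x24), (p67,x25), (p68,x23), (p68,x24), (p68,x25)}
  {p67, p69} × {x23, x24, x25} = {(p67,x23), (p67,x24), (p67,x25), (p69,x23), (p69,x24), (p69,x25)}
  {p67, p68, p69} × {x23, x24} = {(p67,x23), (p67,x24), (p68,x23), (p68,x24), (p69,x23), (p69,x24)}
  {p67, p68, p69} × {x23, x25} = {(p67,x23), (p67,x25), (p68,x23), (p68,x25), (p69,x23), (p69,x25)}
  {p68, p69} × {x23, x24, x25} = {(p68,x23), (p68,x24), (p68,x25), (p69,x23), (p69,x24), (p69,x25)}
  {p67, p68, p69} × {x23, x24, x25} = {(p67,x23), (p67,x24), (p67,x25), (p68,x23), (p68,x24), (p68,x25), (p69,x23), (p69,x24), (p69,x25)}
These 29 distinct sets form the basis B.
Close under arbitrary unions to get τ_{X×Y}; counting gives |τ_{X×Y}| = 125.


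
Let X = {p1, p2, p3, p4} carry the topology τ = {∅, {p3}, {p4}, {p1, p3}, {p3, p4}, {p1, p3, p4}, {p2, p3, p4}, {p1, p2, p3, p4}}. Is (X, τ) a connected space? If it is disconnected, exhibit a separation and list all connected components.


(X, τ) is connected.

Find clopen sets (U ∈ τ with X ∖ U ∈ τ):
  U = ∅, X ∖ U = {p1, p2, p3, p4} — both open, so U is clopen.
  U = {p1, p2, p3, p4}, X ∖ U = ∅ — both open, so U is clopen.
Only trivial clopens (∅ and X) exist, so (X, τ) is connected.
Compute connected components by grouping points that agree on all clopens:
  component: {p1, p2, p3, p4}


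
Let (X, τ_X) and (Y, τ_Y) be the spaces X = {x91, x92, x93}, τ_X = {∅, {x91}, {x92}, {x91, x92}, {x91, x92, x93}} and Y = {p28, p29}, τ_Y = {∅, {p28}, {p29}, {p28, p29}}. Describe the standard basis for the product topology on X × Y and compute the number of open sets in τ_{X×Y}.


Basis B = {∅ × ∅, {x91} × {p28}, {x91} × {p29}, {x92} × {p28}, {x92} × {p29}, {x91} × {p28, p29}, {x91, x92} × {p28}, {x91, x92} × {p29}, {x92} × {p28, p29}, {x91, x92, x93} × {p28}, {x91, x92, x93} × {p29}, {x91, x92} × {p28, p29}, {x91, x92, x93} × {p28, p29}}; |τ_{X×Y}| = 25.

Enumerate products U × V with U ∈ τ_X, V ∈ τ_Y (deduplicated):
  ∅ × ∅ = {} (∅)
  {x91} × {p28} = {(x91,p28)}
  {x91} × {p29} = {(x91,p29)}
  {x92} × {p28} = {(x92,p28)}
  {x92} × {p29} = {(x92,p29)}
  {x91} × {p28, p29} = {(x91,p28), (x91,p29)}
  {x91, x92} × {p28} = {(x91,p28), (x92,p28)}
  {x91, x92} × {p29} = {(x91,p29), (x92,p29)}
  {x92} × {p28, p29} = {(x92,p28), (x92,p29)}
  {x91, x92, x93} × {p28} = {(x91,p28), (x92,p28), (x93,p28)}
  {x91, x92, x93} × {p29} = {(x91,p29), (x92,p29), (x93,p29)}
  {x91, x92} × {p28, p29} = {(x91,p28), (x91,p29), (x92,p28), (x92,p29)}
  {x91, x92, x93} × {p28, p29} = {(x91,p28), (x91,p29), (x92,p28), (x92,p29), (x93,p28), (x93,p29)}
These 13 distinct sets form the basis B.
Close under arbitrary unions to get τ_{X×Y}; counting gives |τ_{X×Y}| = 25.


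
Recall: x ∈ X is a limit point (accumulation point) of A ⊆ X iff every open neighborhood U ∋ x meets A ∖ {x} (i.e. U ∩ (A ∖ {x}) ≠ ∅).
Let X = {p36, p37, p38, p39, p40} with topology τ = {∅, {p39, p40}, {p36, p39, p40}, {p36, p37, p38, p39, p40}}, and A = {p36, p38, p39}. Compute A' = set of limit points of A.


A' = {p36, p37, p38, p40}

For each x ∈ X, list the open sets U ∈ τ with x ∈ U, then check whether U ∩ (A ∖ {x}) ≠ ∅ for every such U.
  x = p36: opens ∋ x are {p36, p39, p40}, {p36, p37, p38, p39, p40}; each meets A ∖ {p36}, so x IS a limit point.
  x = p37: opens ∋ x are {p36, p37, p38, p39, p40}; each meets A ∖ {p37}, so x IS a limit point.
  x = p38: opens ∋ x are {p36, p37, p38, p39, p40}; each meets A ∖ {p38}, so x IS a limit point.
  x = p39: open {p39, p40} ∋ x has {p39, p40} ∩ (A ∖ {p39}) = ∅, so x is NOT a limit point.
  x = p40: opens ∋ x are {p39, p40}, {p36, p39, p40}, {p36, p37, p38, p39, p40}; each meets A ∖ {p40}, so x IS a limit point.
Collecting: A' = {p36, p37, p38, p40}.


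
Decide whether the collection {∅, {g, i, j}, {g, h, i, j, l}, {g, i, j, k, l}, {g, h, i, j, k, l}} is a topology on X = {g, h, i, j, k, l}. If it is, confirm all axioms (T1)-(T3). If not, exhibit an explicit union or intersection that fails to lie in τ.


τ is NOT a topology on X.

Axiom (T1): ∅ ∈ τ? Yes; X ∈ τ? Yes.
Axiom (T2/T3): check pairwise unions and intersections of members of τ.
Counterexample for (T3): {g, h, i, j, l} ∩ {g, i, j, k, l} = {g, i, j, l} ∉ τ. Therefore τ is NOT a topology.


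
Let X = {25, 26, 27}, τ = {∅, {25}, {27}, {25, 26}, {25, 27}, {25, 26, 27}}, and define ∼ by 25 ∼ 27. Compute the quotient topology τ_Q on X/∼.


X/∼ = {[25=27], [26]}; |τ_Q| = 3.

Equivalence classes: [25=27], [26].
Quotient map π: X → X/∼ sends 25 ↦ [25=27], 26 ↦ [26], 27 ↦ [25=27].
For each subset V ⊆ X/∼, compute π^{-1}(V) ⊆ X and check whether π^{-1}(V) ∈ τ. V is open in τ_Q iff π^{-1}(V) ∈ τ.
  V = {}: π^{-1}(V) = ∅ ∈ τ ✓.
  V = {[25=27]}: π^{-1}(V) = {25, 27} ∈ τ ✓.
  V = {[26]}: π^{-1}(V) = {26} ∉ τ ✗.
  V = {[25=27], [26]}: π^{-1}(V) = {25, 26, 27} ∈ τ ✓.
Open sets in the quotient: τ_Q = {{}, {[25=27]}, {[25=27], [26]}} (3 elements).


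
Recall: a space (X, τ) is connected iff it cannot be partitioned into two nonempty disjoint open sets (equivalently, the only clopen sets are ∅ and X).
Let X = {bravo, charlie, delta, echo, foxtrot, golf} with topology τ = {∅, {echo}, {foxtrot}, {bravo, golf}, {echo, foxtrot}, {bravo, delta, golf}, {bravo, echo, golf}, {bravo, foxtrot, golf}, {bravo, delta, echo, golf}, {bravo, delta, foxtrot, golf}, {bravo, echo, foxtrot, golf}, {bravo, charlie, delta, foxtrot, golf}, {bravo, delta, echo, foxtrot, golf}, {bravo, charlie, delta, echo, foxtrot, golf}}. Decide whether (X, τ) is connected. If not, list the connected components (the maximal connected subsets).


(X, τ) is disconnected; components = [{echo}, {bravo, charlie, delta, foxtrot, golf}].

Find clopen sets (U ∈ τ with X ∖ U ∈ τ):
  U = ∅, X ∖ U = {bravo, charlie, delta, echo, foxtrot, golf} — both open, so U is clopen.
  U = {echo}, X ∖ U = {bravo, charlie, delta, foxtrot, golf} — both open, so U is clopen.
  U = {bravo, charlie, delta, foxtrot, golf}, X ∖ U = {echo} — both open, so U is clopen.
  U = {bravo, charlie, delta, echo, foxtrot, golf}, X ∖ U = ∅ — both open, so U is clopen.
Nontrivial clopen(s) exist: e.g. {bravo, charlie, delta, foxtrot, golf}. So (X, τ) is disconnected.
Compute connected components by grouping points that agree on all clopens:
  component: {echo}
  component: {bravo, charlie, delta, foxtrot, golf}


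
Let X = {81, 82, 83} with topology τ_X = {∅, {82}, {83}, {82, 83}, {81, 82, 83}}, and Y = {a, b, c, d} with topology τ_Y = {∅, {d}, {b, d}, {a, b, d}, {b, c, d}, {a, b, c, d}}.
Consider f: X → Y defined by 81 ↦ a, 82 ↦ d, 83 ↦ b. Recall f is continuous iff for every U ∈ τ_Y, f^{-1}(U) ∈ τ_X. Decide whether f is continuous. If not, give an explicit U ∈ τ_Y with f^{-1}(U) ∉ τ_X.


f IS continuous.

Compute f^{-1}(U) for each U ∈ τ_Y:
  U = ∅: f^{-1}(U) = ∅ ∈ τ_X ✓.
  U = {d}: f^{-1}(U) = {82} ∈ τ_X ✓.
  U = {b, d}: f^{-1}(U) = {82, 83} ∈ τ_X ✓.
  U = {a, b, d}: f^{-1}(U) = {81, 82, 83} ∈ τ_X ✓.
  U = {b, c, d}: f^{-1}(U) = {82, 83} ∈ τ_X ✓.
  U = {a, b, c, d}: f^{-1}(U) = {81, 82, 83} ∈ τ_X ✓.
Every preimage lies in τ_X, so f IS continuous.


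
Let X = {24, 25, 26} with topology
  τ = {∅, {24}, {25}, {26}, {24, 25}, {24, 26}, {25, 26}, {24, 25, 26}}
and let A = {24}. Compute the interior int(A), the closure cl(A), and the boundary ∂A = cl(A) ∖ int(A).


int(A) = {24}, cl(A) = {24}, ∂A = ∅.

Closed sets in (X, τ) are complements of opens:
  closed(X, τ) = {∅, {24}, {25}, {26}, {24, 25}, {24, 26}, {25, 26}, {24, 25, 26}}.
int(A) = ⋃ {U ∈ τ : U ⊆ A}. Opens contained in A: ∅, {24}.
Taking the union of these: int(A) = {24}.
cl(A) = ⋂ {C closed : A ⊆ C}. Closed sets containing A: {24}, {24, 25}, {24, 26}, {24, 25, 26}.
Intersecting these: cl(A) = {24}.
∂A = cl(A) ∖ int(A) = {24} ∖ {24} = ∅.


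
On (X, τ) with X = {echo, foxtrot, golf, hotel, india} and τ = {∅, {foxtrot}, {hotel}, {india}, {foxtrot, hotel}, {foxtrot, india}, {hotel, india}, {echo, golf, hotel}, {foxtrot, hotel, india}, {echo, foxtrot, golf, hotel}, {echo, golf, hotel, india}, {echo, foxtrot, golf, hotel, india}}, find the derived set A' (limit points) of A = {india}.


A' = ∅

For each x ∈ X, list the open sets U ∈ τ with x ∈ U, then check whether U ∩ (A ∖ {x}) ≠ ∅ for every such U.
  x = echo: open {echo, golf, hotel} ∋ x has {echo, golf, hotel} ∩ (A ∖ {echo}) = ∅, so x is NOT a limit point.
  x = foxtrot: open {foxtrot} ∋ x has {foxtrot} ∩ (A ∖ {foxtrot}) = ∅, so x is NOT a limit point.
  x = golf: open {echo, golf, hotel} ∋ x has {echo, golf, hotel} ∩ (A ∖ {golf}) = ∅, so x is NOT a limit point.
  x = hotel: open {hotel} ∋ x has {hotel} ∩ (A ∖ {hotel}) = ∅, so x is NOT a limit point.
  x = india: open {india} ∋ x has {india} ∩ (A ∖ {india}) = ∅, so x is NOT a limit point.
Collecting: A' = ∅.


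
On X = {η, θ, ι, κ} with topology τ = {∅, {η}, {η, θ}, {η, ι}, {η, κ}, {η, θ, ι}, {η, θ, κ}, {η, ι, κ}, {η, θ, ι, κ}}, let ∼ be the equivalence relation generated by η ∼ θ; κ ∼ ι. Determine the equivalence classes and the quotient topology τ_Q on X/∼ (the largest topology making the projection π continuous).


X/∼ = {[η=θ], [ι=κ]}; |τ_Q| = 3.

Equivalence classes: [η=θ], [ι=κ].
Quotient map π: X → X/∼ sends η ↦ [η=θ], θ ↦ [η=θ], ι ↦ [ι=κ], κ ↦ [ι=κ].
For each subset V ⊆ X/∼, compute π^{-1}(V) ⊆ X and check whether π^{-1}(V) ∈ τ. V is open in τ_Q iff π^{-1}(V) ∈ τ.
  V = {}: π^{-1}(V) = ∅ ∈ τ ✓.
  V = {[η=θ]}: π^{-1}(V) = {η, θ} ∈ τ ✓.
  V = {[ι=κ]}: π^{-1}(V) = {ι, κ} ∉ τ ✗.
  V = {[η=θ], [ι=κ]}: π^{-1}(V) = {η, θ, ι, κ} ∈ τ ✓.
Open sets in the quotient: τ_Q = {{}, {[η=θ]}, {[η=θ], [ι=κ]}} (3 elements).
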